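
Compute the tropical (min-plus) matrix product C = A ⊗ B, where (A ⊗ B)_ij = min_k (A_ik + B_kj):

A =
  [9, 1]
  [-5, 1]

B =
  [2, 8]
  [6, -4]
A ⊗ B =
  [7, -3]
  [-3, -3]

Apply the min-plus product entry-by-entry:
  C[0][0] = min over k of (A[0][0] + B[0][0] = 9 + 2 = 11, A[0][1] + B[1][0] = 1 + 6 = 7) = 7 (attained at k = 1)
  C[0][1] = min over k of (A[0][0] + B[0][1] = 9 + 8 = 17, A[0][1] + B[1][1] = 1 + -4 = -3) = -3 (attained at k = 1)
  C[1][0] = min over k of (A[1][0] + B[0][0] = -5 + 2 = -3, A[1][1] + B[1][0] = 1 + 6 = 7) = -3 (attained at k = 0)
  C[1][1] = min over k of (A[1][0] + B[0][1] = -5 + 8 = 3, A[1][1] + B[1][1] = 1 + -4 = -3) = -3 (attained at k = 1)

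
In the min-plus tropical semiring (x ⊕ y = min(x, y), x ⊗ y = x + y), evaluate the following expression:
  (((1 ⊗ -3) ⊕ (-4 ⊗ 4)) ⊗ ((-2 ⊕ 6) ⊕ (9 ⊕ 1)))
(((1 ⊗ -3) ⊕ (-4 ⊗ 4)) ⊗ ((-2 ⊕ 6) ⊕ (9 ⊕ 1))) = -4

Expand innermost to outermost. Recall ⊕ takes the minimum of its arguments and ⊗ takes their sum. Working out the expression (((1 ⊗ -3) ⊕ (-4 ⊗ 4)) ⊗ ((-2 ⊕ 6) ⊕ (9 ⊕ 1))) gives -4.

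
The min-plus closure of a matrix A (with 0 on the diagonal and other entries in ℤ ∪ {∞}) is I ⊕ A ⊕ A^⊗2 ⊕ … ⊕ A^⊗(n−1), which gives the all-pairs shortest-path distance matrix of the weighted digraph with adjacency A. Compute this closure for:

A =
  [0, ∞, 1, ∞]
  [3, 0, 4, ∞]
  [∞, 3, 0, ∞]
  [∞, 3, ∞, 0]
Closure =
  [0, 4, 1, ∞]
  [3, 0, 4, ∞]
  [6, 3, 0, ∞]
  [6, 3, 7, 0]

This is the Floyd-Warshall all-pairs shortest-path computation. For each intermediate vertex k = 0, 1, …, 3, update dist[i][j] ← min(dist[i][j], dist[i][k] + dist[k][j]). The final matrix gives, for each (i, j), the minimum total weight of any directed path from i to j (possibly empty when i = j).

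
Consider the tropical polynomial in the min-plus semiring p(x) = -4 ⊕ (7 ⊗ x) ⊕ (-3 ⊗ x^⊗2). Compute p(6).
p(6) = -4

A tropical monomial a ⊗ x^⊗i evaluates to a + i · x. Evaluating each term at x = 6:
  Term 0 contributes -4 + 0 · 6 = -4
  Term 1 contributes 7 + 1 · 6 = 13
  Term 2 contributes -3 + 2 · 6 = 9
p(6) = ⊕ of these = min[-4, 13, 9] = -4.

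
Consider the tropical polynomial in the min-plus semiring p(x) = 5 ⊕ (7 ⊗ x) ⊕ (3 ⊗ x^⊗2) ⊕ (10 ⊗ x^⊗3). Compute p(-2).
p(-2) = -1

A tropical monomial a ⊗ x^⊗i evaluates to a + i · x. Evaluating each term at x = -2:
  Term 0 contributes 5 + 0 · -2 = 5
  Term 1 contributes 7 + 1 · -2 = 5
  Term 2 contributes 3 + 2 · -2 = -1
  Term 3 contributes 10 + 3 · -2 = 4
p(-2) = ⊕ of these = min[5, 5, -1, 4] = -1.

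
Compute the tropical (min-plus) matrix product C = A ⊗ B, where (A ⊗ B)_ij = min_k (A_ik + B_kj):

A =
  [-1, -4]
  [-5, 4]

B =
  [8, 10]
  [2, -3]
A ⊗ B =
  [-2, -7]
  [3, 1]

Apply the min-plus product entry-by-entry:
  C[0][0] = min over k of (A[0][0] + B[0][0] = -1 + 8 = 7, A[0][1] + B[1][0] = -4 + 2 = -2) = -2 (attained at k = 1)
  C[0][1] = min over k of (A[0][0] + B[0][1] = -1 + 10 = 9, A[0][1] + B[1][1] = -4 + -3 = -7) = -7 (attained at k = 1)
  C[1][0] = min over k of (A[1][0] + B[0][0] = -5 + 8 = 3, A[1][1] + B[1][0] = 4 + 2 = 6) = 3 (attained at k = 0)
  C[1][1] = min over k of (A[1][0] + B[0][1] = -5 + 10 = 5, A[1][1] + B[1][1] = 4 + -3 = 1) = 1 (attained at k = 1)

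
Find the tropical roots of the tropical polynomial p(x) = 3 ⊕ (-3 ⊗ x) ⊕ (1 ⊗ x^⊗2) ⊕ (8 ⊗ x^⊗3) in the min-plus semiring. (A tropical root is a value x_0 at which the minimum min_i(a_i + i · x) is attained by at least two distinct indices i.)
Roots: {-7, -4, 6}

Each tropical root is a break point of the lower envelope of the lines y = a_i + i · x (there are 4 lines, with slopes 0, 1, ..., 3). Only the lines that attain the minimum somewhere contribute to roots; other lines are dominated. Here the surviving (envelope) indices are i = 3, i = 2, i = 1, i = 0.
Intersections between consecutive envelope lines give the roots: for adjacent envelope indices i < j the intersection is x = (a_i − a_j) / (j − i). Reading off the sorted break points: {-7, -4, 6}.
Verification: at each break x_0, at least two indices attain the minimum of min_i(a_i + i · x_0).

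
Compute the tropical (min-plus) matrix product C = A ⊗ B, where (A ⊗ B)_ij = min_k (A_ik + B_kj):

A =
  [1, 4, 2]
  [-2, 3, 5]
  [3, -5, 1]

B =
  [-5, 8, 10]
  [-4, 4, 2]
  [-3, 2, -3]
A ⊗ B =
  [-4, 4, -1]
  [-7, 6, 2]
  [-9, -1, -3]

Apply the min-plus product entry-by-entry:
  C[0][0] = min over k of (A[0][0] + B[0][0] = 1 + -5 = -4, A[0][1] + B[1][0] = 4 + -4 = 0, A[0][2] + B[2][0] = 2 + -3 = -1) = -4 (attained at k = 0)
  C[0][1] = min over k of (A[0][0] + B[0][1] = 1 + 8 = 9, A[0][1] + B[1][1] = 4 + 4 = 8, A[0][2] + B[2][1] = 2 + 2 = 4) = 4 (attained at k = 2)
  C[0][2] = min over k of (A[0][0] + B[0][2] = 1 + 10 = 11, A[0][1] + B[1][2] = 4 + 2 = 6, A[0][2] + B[2][2] = 2 + -3 = -1) = -1 (attained at k = 2)
  C[1][0] = min over k of (A[1][0] + B[0][0] = -2 + -5 = -7, A[1][1] + B[1][0] = 3 + -4 = -1, A[1][2] + B[2][0] = 5 + -3 = 2) = -7 (attained at k = 0)
  C[1][1] = min over k of (A[1][0] + B[0][1] = -2 + 8 = 6, A[1][1] + B[1][1] = 3 + 4 = 7, A[1][2] + B[2][1] = 5 + 2 = 7) = 6 (attained at k = 0)
  C[1][2] = min over k of (A[1][0] + B[0][2] = -2 + 10 = 8, A[1][1] + B[1][2] = 3 + 2 = 5, A[1][2] + B[2][2] = 5 + -3 = 2) = 2 (attained at k = 2)
  C[2][0] = min over k of (A[2][0] + B[0][0] = 3 + -5 = -2, A[2][1] + B[1][0] = -5 + -4 = -9, A[2][2] + B[2][0] = 1 + -3 = -2) = -9 (attained at k = 1)
  C[2][1] = min over k of (A[2][0] + B[0][1] = 3 + 8 = 11, A[2][1] + B[1][1] = -5 + 4 = -1, A[2][2] + B[2][1] = 1 + 2 = 3) = -1 (attained at k = 1)
  C[2][2] = min over k of (A[2][0] + B[0][2] = 3 + 10 = 13, A[2][1] + B[1][2] = -5 + 2 = -3, A[2][2] + B[2][2] = 1 + -3 = -2) = -3 (attained at k = 1)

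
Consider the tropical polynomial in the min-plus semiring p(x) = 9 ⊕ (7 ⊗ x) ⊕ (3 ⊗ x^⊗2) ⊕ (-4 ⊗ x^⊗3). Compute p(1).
p(1) = -1

A tropical monomial a ⊗ x^⊗i evaluates to a + i · x. Evaluating each term at x = 1:
  Term 0 contributes 9 + 0 · 1 = 9
  Term 1 contributes 7 + 1 · 1 = 8
  Term 2 contributes 3 + 2 · 1 = 5
  Term 3 contributes -4 + 3 · 1 = -1
p(1) = ⊕ of these = min[9, 8, 5, -1] = -1.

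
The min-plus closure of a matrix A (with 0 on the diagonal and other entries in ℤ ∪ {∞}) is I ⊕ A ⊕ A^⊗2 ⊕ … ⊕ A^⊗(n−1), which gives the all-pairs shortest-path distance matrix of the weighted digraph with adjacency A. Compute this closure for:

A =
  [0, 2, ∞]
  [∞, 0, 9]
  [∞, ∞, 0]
Closure =
  [0, 2, 11]
  [∞, 0, 9]
  [∞, ∞, 0]

This is the Floyd-Warshall all-pairs shortest-path computation. For each intermediate vertex k = 0, 1, …, 2, update dist[i][j] ← min(dist[i][j], dist[i][k] + dist[k][j]). The final matrix gives, for each (i, j), the minimum total weight of any directed path from i to j (possibly empty when i = j).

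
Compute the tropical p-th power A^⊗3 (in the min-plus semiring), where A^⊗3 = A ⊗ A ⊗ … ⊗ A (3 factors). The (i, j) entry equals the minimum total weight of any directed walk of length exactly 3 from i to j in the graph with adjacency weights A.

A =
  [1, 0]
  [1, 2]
A^⊗3 =
  [2, 1]
  [2, 2]

Each entry (A^⊗3)_ij equals the minimum over all length-3 walks i = v_0 → v_1 → … → v_3 = j of Σ_t A[v_t][v_{t+1}]. For example, for (i, j) = (0, 1) we minimise over 4 possible intermediate vertex sequences; the minimum is 1, attained along the walk 0 → 1 → 0 → 1.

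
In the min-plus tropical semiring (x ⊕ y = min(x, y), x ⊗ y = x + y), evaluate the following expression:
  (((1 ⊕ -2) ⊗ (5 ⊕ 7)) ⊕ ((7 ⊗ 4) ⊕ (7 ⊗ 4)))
(((1 ⊕ -2) ⊗ (5 ⊕ 7)) ⊕ ((7 ⊗ 4) ⊕ (7 ⊗ 4))) = 3

Expand innermost to outermost. Recall ⊕ takes the minimum of its arguments and ⊗ takes their sum. Working out the expression (((1 ⊕ -2) ⊗ (5 ⊕ 7)) ⊕ ((7 ⊗ 4) ⊕ (7 ⊗ 4))) gives 3.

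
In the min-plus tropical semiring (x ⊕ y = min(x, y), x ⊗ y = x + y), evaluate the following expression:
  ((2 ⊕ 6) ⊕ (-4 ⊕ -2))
((2 ⊕ 6) ⊕ (-4 ⊕ -2)) = -4

Expand innermost to outermost. Recall ⊕ takes the minimum of its arguments and ⊗ takes their sum. Working out the expression ((2 ⊕ 6) ⊕ (-4 ⊕ -2)) gives -4.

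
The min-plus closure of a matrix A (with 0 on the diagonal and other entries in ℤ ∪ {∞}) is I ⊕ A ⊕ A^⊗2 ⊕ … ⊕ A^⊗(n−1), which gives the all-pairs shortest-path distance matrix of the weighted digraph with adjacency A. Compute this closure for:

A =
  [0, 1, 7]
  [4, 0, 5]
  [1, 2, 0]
Closure =
  [0, 1, 6]
  [4, 0, 5]
  [1, 2, 0]

This is the Floyd-Warshall all-pairs shortest-path computation. For each intermediate vertex k = 0, 1, …, 2, update dist[i][j] ← min(dist[i][j], dist[i][k] + dist[k][j]). The final matrix gives, for each (i, j), the minimum total weight of any directed path from i to j (possibly empty when i = j).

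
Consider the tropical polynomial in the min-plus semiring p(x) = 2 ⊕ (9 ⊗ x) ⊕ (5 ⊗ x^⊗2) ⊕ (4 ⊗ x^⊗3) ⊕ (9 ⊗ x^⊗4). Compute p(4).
p(4) = 2

A tropical monomial a ⊗ x^⊗i evaluates to a + i · x. Evaluating each term at x = 4:
  Term 0 contributes 2 + 0 · 4 = 2
  Term 1 contributes 9 + 1 · 4 = 13
  Term 2 contributes 5 + 2 · 4 = 13
  Term 3 contributes 4 + 3 · 4 = 16
  Term 4 contributes 9 + 4 · 4 = 25
p(4) = ⊕ of these = min[2, 13, 13, 16, 25] = 2.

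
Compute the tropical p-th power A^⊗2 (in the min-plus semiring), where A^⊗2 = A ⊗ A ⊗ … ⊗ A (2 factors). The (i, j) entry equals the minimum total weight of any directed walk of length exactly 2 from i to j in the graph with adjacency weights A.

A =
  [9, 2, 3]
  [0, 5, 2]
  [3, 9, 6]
A^⊗2 =
  [2, 7, 4]
  [5, 2, 3]
  [9, 5, 6]

Each entry (A^⊗2)_ij equals the minimum over all length-2 walks i = v_0 → v_1 → … → v_2 = j of Σ_t A[v_t][v_{t+1}]. For example, for (i, j) = (0, 2) we minimise over 3 possible intermediate vertex sequences; the minimum is 4, attained along the walk 0 → 1 → 2.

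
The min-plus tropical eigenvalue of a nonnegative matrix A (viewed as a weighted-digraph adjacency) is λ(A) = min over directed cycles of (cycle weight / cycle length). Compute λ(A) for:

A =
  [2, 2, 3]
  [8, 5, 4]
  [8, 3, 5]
λ(A) = 2

Enumerate directed cycles and compute their means (weight / length). Sample:
  cycle 0 → 0: weight = 2, length = 1, mean = 2/1 ≈ 2.000
  cycle 1 → 1: weight = 5, length = 1, mean = 5/1 ≈ 5.000
  cycle 2 → 2: weight = 5, length = 1, mean = 5/1 ≈ 5.000
  cycle 0 → 1 → 0: weight = 10, length = 2, mean = 10/2 ≈ 5.000
  cycle 0 → 2 → 0: weight = 11, length = 2, mean = 11/2 ≈ 5.500
  cycle 1 → 0 → 1: weight = 10, length = 2, mean = 10/2 ≈ 5.000
Minimum mean = 2.000, attained e.g. along the cycle 0 → 0 with weight 2 and length 1. So λ(A) = 2/1 = 2.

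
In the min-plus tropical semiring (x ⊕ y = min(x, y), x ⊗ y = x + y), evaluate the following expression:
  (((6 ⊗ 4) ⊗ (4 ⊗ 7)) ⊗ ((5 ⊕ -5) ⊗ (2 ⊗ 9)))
(((6 ⊗ 4) ⊗ (4 ⊗ 7)) ⊗ ((5 ⊕ -5) ⊗ (2 ⊗ 9))) = 27

Expand innermost to outermost. Recall ⊕ takes the minimum of its arguments and ⊗ takes their sum. Working out the expression (((6 ⊗ 4) ⊗ (4 ⊗ 7)) ⊗ ((5 ⊕ -5) ⊗ (2 ⊗ 9))) gives 27.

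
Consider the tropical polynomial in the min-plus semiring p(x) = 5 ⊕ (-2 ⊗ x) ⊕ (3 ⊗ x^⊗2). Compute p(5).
p(5) = 3

A tropical monomial a ⊗ x^⊗i evaluates to a + i · x. Evaluating each term at x = 5:
  Term 0 contributes 5 + 0 · 5 = 5
  Term 1 contributes -2 + 1 · 5 = 3
  Term 2 contributes 3 + 2 · 5 = 13
p(5) = ⊕ of these = min[5, 3, 13] = 3.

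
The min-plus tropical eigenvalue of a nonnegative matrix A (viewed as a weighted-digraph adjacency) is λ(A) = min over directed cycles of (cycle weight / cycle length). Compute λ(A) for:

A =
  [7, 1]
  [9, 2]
λ(A) = 2

Enumerate directed cycles and compute their means (weight / length). Sample:
  cycle 0 → 0: weight = 7, length = 1, mean = 7/1 ≈ 7.000
  cycle 1 → 1: weight = 2, length = 1, mean = 2/1 ≈ 2.000
  cycle 0 → 1 → 0: weight = 10, length = 2, mean = 10/2 ≈ 5.000
  cycle 1 → 0 → 1: weight = 10, length = 2, mean = 10/2 ≈ 5.000
Minimum mean = 2.000, attained e.g. along the cycle 1 → 1 with weight 2 and length 1. So λ(A) = 2/1 = 2.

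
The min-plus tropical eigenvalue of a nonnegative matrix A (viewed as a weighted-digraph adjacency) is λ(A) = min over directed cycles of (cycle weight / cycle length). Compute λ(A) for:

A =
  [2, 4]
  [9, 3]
λ(A) = 2

Enumerate directed cycles and compute their means (weight / length). Sample:
  cycle 0 → 0: weight = 2, length = 1, mean = 2/1 ≈ 2.000
  cycle 1 → 1: weight = 3, length = 1, mean = 3/1 ≈ 3.000
  cycle 0 → 1 → 0: weight = 13, length = 2, mean = 13/2 ≈ 6.500
  cycle 1 → 0 → 1: weight = 13, length = 2, mean = 13/2 ≈ 6.500
Minimum mean = 2.000, attained e.g. along the cycle 0 → 0 with weight 2 and length 1. So λ(A) = 2/1 = 2.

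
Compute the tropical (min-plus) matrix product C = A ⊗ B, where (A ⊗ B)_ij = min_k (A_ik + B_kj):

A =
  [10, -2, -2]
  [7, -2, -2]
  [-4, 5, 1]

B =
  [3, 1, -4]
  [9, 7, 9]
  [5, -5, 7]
A ⊗ B =
  [3, -7, 5]
  [3, -7, 3]
  [-1, -4, -8]

Apply the min-plus product entry-by-entry:
  C[0][0] = min over k of (A[0][0] + B[0][0] = 10 + 3 = 13, A[0][1] + B[1][0] = -2 + 9 = 7, A[0][2] + B[2][0] = -2 + 5 = 3) = 3 (attained at k = 2)
  C[0][1] = min over k of (A[0][0] + B[0][1] = 10 + 1 = 11, A[0][1] + B[1][1] = -2 + 7 = 5, A[0][2] + B[2][1] = -2 + -5 = -7) = -7 (attained at k = 2)
  C[0][2] = min over k of (A[0][0] + B[0][2] = 10 + -4 = 6, A[0][1] + B[1][2] = -2 + 9 = 7, A[0][2] + B[2][2] = -2 + 7 = 5) = 5 (attained at k = 2)
  C[1][0] = min over k of (A[1][0] + B[0][0] = 7 + 3 = 10, A[1][1] + B[1][0] = -2 + 9 = 7, A[1][2] + B[2][0] = -2 + 5 = 3) = 3 (attained at k = 2)
  C[1][1] = min over k of (A[1][0] + B[0][1] = 7 + 1 = 8, A[1][1] + B[1][1] = -2 + 7 = 5, A[1][2] + B[2][1] = -2 + -5 = -7) = -7 (attained at k = 2)
  C[1][2] = min over k of (A[1][0] + B[0][2] = 7 + -4 = 3, A[1][1] + B[1][2] = -2 + 9 = 7, A[1][2] + B[2][2] = -2 + 7 = 5) = 3 (attained at k = 0)
  C[2][0] = min over k of (A[2][0] + B[0][0] = -4 + 3 = -1, A[2][1] + B[1][0] = 5 + 9 = 14, A[2][2] + B[2][0] = 1 + 5 = 6) = -1 (attained at k = 0)
  C[2][1] = min over k of (A[2][0] + B[0][1] = -4 + 1 = -3, A[2][1] + B[1][1] = 5 + 7 = 12, A[2][2] + B[2][1] = 1 + -5 = -4) = -4 (attained at k = 2)
  C[2][2] = min over k of (A[2][0] + B[0][2] = -4 + -4 = -8, A[2][1] + B[1][2] = 5 + 9 = 14, A[2][2] + B[2][2] = 1 + 7 = 8) = -8 (attained at k = 0)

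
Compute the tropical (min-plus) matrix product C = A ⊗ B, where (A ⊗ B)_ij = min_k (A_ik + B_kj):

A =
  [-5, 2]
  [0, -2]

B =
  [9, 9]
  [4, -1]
A ⊗ B =
  [4, 1]
  [2, -3]

Apply the min-plus product entry-by-entry:
  C[0][0] = min over k of (A[0][0] + B[0][0] = -5 + 9 = 4, A[0][1] + B[1][0] = 2 + 4 = 6) = 4 (attained at k = 0)
  C[0][1] = min over k of (A[0][0] + B[0][1] = -5 + 9 = 4, A[0][1] + B[1][1] = 2 + -1 = 1) = 1 (attained at k = 1)
  C[1][0] = min over k of (A[1][0] + B[0][0] = 0 + 9 = 9, A[1][1] + B[1][0] = -2 + 4 = 2) = 2 (attained at k = 1)
  C[1][1] = min over k of (A[1][0] + B[0][1] = 0 + 9 = 9, A[1][1] + B[1][1] = -2 + -1 = -3) = -3 (attained at k = 1)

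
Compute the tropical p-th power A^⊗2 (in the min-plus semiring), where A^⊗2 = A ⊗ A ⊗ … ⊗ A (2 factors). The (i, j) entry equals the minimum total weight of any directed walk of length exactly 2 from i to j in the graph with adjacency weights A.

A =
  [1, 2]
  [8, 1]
A^⊗2 =
  [2, 3]
  [9, 2]

Each entry (A^⊗2)_ij equals the minimum over all length-2 walks i = v_0 → v_1 → … → v_2 = j of Σ_t A[v_t][v_{t+1}]. For example, for (i, j) = (0, 1) we minimise over 2 possible intermediate vertex sequences; the minimum is 3, attained along the walk 0 → 0 → 1.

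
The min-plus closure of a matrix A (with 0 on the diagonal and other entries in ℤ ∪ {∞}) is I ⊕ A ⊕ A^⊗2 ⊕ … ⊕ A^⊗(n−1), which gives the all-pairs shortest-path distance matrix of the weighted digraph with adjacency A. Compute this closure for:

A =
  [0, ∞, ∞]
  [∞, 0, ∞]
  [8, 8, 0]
Closure =
  [0, ∞, ∞]
  [∞, 0, ∞]
  [8, 8, 0]

This is the Floyd-Warshall all-pairs shortest-path computation. For each intermediate vertex k = 0, 1, …, 2, update dist[i][j] ← min(dist[i][j], dist[i][k] + dist[k][j]). The final matrix gives, for each (i, j), the minimum total weight of any directed path from i to j (possibly empty when i = j).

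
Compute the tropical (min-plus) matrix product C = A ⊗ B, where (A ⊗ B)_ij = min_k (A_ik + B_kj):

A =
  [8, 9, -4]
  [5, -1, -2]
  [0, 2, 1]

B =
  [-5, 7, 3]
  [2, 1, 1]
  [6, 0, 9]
A ⊗ B =
  [2, -4, 5]
  [0, -2, 0]
  [-5, 1, 3]

Apply the min-plus product entry-by-entry:
  C[0][0] = min over k of (A[0][0] + B[0][0] = 8 + -5 = 3, A[0][1] + B[1][0] = 9 + 2 = 11, A[0][2] + B[2][0] = -4 + 6 = 2) = 2 (attained at k = 2)
  C[0][1] = min over k of (A[0][0] + B[0][1] = 8 + 7 = 15, A[0][1] + B[1][1] = 9 + 1 = 10, A[0][2] + B[2][1] = -4 + 0 = -4) = -4 (attained at k = 2)
  C[0][2] = min over k of (A[0][0] + B[0][2] = 8 + 3 = 11, A[0][1] + B[1][2] = 9 + 1 = 10, A[0][2] + B[2][2] = -4 + 9 = 5) = 5 (attained at k = 2)
  C[1][0] = min over k of (A[1][0] + B[0][0] = 5 + -5 = 0, A[1][1] + B[1][0] = -1 + 2 = 1, A[1][2] + B[2][0] = -2 + 6 = 4) = 0 (attained at k = 0)
  C[1][1] = min over k of (A[1][0] + B[0][1] = 5 + 7 = 12, A[1][1] + B[1][1] = -1 + 1 = 0, A[1][2] + B[2][1] = -2 + 0 = -2) = -2 (attained at k = 2)
  C[1][2] = min over k of (A[1][0] + B[0][2] = 5 + 3 = 8, A[1][1] + B[1][2] = -1 + 1 = 0, A[1][2] + B[2][2] = -2 + 9 = 7) = 0 (attained at k = 1)
  C[2][0] = min over k of (A[2][0] + B[0][0] = 0 + -5 = -5, A[2][1] + B[1][0] = 2 + 2 = 4, A[2][2] + B[2][0] = 1 + 6 = 7) = -5 (attained at k = 0)
  C[2][1] = min over k of (A[2][0] + B[0][1] = 0 + 7 = 7, A[2][1] + B[1][1] = 2 + 1 = 3, A[2][2] + B[2][1] = 1 + 0 = 1) = 1 (attained at k = 2)
  C[2][2] = min over k of (A[2][0] + B[0][2] = 0 + 3 = 3, A[2][1] + B[1][2] = 2 + 1 = 3, A[2][2] + B[2][2] = 1 + 9 = 10) = 3 (attained at k = 0)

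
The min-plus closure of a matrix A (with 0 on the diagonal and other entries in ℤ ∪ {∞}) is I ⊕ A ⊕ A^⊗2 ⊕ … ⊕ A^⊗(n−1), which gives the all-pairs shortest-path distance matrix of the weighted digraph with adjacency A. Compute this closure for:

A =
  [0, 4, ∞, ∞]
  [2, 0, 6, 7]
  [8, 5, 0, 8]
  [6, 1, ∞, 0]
Closure =
  [0, 4, 10, 11]
  [2, 0, 6, 7]
  [7, 5, 0, 8]
  [3, 1, 7, 0]

This is the Floyd-Warshall all-pairs shortest-path computation. For each intermediate vertex k = 0, 1, …, 3, update dist[i][j] ← min(dist[i][j], dist[i][k] + dist[k][j]). The final matrix gives, for each (i, j), the minimum total weight of any directed path from i to j (possibly empty when i = j).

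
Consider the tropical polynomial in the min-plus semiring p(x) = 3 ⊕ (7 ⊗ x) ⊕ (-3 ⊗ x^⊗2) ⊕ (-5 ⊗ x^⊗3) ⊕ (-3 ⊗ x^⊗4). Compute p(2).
p(2) = 1

A tropical monomial a ⊗ x^⊗i evaluates to a + i · x. Evaluating each term at x = 2:
  Term 0 contributes 3 + 0 · 2 = 3
  Term 1 contributes 7 + 1 · 2 = 9
  Term 2 contributes -3 + 2 · 2 = 1
  Term 3 contributes -5 + 3 · 2 = 1
  Term 4 contributes -3 + 4 · 2 = 5
p(2) = ⊕ of these = min[3, 9, 1, 1, 5] = 1.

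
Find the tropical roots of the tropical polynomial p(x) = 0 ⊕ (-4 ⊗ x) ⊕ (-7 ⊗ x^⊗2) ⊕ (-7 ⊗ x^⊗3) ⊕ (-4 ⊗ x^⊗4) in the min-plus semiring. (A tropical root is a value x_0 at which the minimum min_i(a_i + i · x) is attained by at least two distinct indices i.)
Roots: {-3, 0, 3, 4}

Each tropical root is a break point of the lower envelope of the lines y = a_i + i · x (there are 5 lines, with slopes 0, 1, ..., 4). Only the lines that attain the minimum somewhere contribute to roots; other lines are dominated. Here the surviving (envelope) indices are i = 4, i = 3, i = 2, i = 1, i = 0.
Intersections between consecutive envelope lines give the roots: for adjacent envelope indices i < j the intersection is x = (a_i − a_j) / (j − i). Reading off the sorted break points: {-3, 0, 3, 4}.
Verification: at each break x_0, at least two indices attain the minimum of min_i(a_i + i · x_0).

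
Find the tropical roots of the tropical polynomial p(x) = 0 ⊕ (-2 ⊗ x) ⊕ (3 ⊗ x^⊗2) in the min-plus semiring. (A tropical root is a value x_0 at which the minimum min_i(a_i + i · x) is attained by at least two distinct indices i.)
Roots: {-5, 2}

Each tropical root is a break point of the lower envelope of the lines y = a_i + i · x (there are 3 lines, with slopes 0, 1, ..., 2). Only the lines that attain the minimum somewhere contribute to roots; other lines are dominated. Here the surviving (envelope) indices are i = 2, i = 1, i = 0.
Intersections between consecutive envelope lines give the roots: for adjacent envelope indices i < j the intersection is x = (a_i − a_j) / (j − i). Reading off the sorted break points: {-5, 2}.
Verification: at each break x_0, at least two indices attain the minimum of min_i(a_i + i · x_0).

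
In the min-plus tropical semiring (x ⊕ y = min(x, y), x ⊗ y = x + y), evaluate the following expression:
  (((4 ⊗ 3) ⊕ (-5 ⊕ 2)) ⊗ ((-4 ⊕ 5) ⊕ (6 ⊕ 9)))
(((4 ⊗ 3) ⊕ (-5 ⊕ 2)) ⊗ ((-4 ⊕ 5) ⊕ (6 ⊕ 9))) = -9

Expand innermost to outermost. Recall ⊕ takes the minimum of its arguments and ⊗ takes their sum. Working out the expression (((4 ⊗ 3) ⊕ (-5 ⊕ 2)) ⊗ ((-4 ⊕ 5) ⊕ (6 ⊕ 9))) gives -9.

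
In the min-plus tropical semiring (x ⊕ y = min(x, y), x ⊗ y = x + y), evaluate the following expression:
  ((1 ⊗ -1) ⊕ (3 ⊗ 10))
((1 ⊗ -1) ⊕ (3 ⊗ 10)) = 0

Expand innermost to outermost. Recall ⊕ takes the minimum of its arguments and ⊗ takes their sum. Working out the expression ((1 ⊗ -1) ⊕ (3 ⊗ 10)) gives 0.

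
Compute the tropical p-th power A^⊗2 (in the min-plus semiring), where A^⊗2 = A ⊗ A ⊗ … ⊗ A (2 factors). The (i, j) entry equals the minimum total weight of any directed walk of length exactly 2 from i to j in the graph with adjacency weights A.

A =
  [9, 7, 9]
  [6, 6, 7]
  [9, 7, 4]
A^⊗2 =
  [13, 13, 13]
  [12, 12, 11]
  [13, 11, 8]

Each entry (A^⊗2)_ij equals the minimum over all length-2 walks i = v_0 → v_1 → … → v_2 = j of Σ_t A[v_t][v_{t+1}]. For example, for (i, j) = (0, 2) we minimise over 3 possible intermediate vertex sequences; the minimum is 13, attained along the walk 0 → 2 → 2.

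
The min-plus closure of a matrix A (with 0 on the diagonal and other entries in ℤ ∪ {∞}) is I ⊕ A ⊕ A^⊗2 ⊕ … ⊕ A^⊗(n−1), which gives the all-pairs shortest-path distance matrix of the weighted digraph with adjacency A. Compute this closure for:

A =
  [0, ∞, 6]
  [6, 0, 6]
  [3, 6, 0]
Closure =
  [0, 12, 6]
  [6, 0, 6]
  [3, 6, 0]

This is the Floyd-Warshall all-pairs shortest-path computation. For each intermediate vertex k = 0, 1, …, 2, update dist[i][j] ← min(dist[i][j], dist[i][k] + dist[k][j]). The final matrix gives, for each (i, j), the minimum total weight of any directed path from i to j (possibly empty when i = j).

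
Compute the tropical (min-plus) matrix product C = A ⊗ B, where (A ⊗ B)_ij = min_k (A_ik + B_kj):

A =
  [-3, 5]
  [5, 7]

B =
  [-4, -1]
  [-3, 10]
A ⊗ B =
  [-7, -4]
  [1, 4]

Apply the min-plus product entry-by-entry:
  C[0][0] = min over k of (A[0][0] + B[0][0] = -3 + -4 = -7, A[0][1] + B[1][0] = 5 + -3 = 2) = -7 (attained at k = 0)
  C[0][1] = min over k of (A[0][0] + B[0][1] = -3 + -1 = -4, A[0][1] + B[1][1] = 5 + 10 = 15) = -4 (attained at k = 0)
  C[1][0] = min over k of (A[1][0] + B[0][0] = 5 + -4 = 1, A[1][1] + B[1][0] = 7 + -3 = 4) = 1 (attained at k = 0)
  C[1][1] = min over k of (A[1][0] + B[0][1] = 5 + -1 = 4, A[1][1] + B[1][1] = 7 + 10 = 17) = 4 (attained at k = 0)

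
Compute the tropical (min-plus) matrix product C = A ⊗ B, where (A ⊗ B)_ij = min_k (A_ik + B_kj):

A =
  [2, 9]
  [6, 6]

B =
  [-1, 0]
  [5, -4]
A ⊗ B =
  [1, 2]
  [5, 2]

Apply the min-plus product entry-by-entry:
  C[0][0] = min over k of (A[0][0] + B[0][0] = 2 + -1 = 1, A[0][1] + B[1][0] = 9 + 5 = 14) = 1 (attained at k = 0)
  C[0][1] = min over k of (A[0][0] + B[0][1] = 2 + 0 = 2, A[0][1] + B[1][1] = 9 + -4 = 5) = 2 (attained at k = 0)
  C[1][0] = min over k of (A[1][0] + B[0][0] = 6 + -1 = 5, A[1][1] + B[1][0] = 6 + 5 = 11) = 5 (attained at k = 0)
  C[1][1] = min over k of (A[1][0] + B[0][1] = 6 + 0 = 6, A[1][1] + B[1][1] = 6 + -4 = 2) = 2 (attained at k = 1)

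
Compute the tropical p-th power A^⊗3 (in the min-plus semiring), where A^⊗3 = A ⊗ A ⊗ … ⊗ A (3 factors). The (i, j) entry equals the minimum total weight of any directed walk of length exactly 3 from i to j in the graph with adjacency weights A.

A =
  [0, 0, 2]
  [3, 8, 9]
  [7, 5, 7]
A^⊗3 =
  [0, 0, 2]
  [3, 3, 5]
  [7, 7, 9]

Each entry (A^⊗3)_ij equals the minimum over all length-3 walks i = v_0 → v_1 → … → v_3 = j of Σ_t A[v_t][v_{t+1}]. For example, for (i, j) = (0, 2) we minimise over 9 possible intermediate vertex sequences; the minimum is 2, attained along the walk 0 → 0 → 0 → 2.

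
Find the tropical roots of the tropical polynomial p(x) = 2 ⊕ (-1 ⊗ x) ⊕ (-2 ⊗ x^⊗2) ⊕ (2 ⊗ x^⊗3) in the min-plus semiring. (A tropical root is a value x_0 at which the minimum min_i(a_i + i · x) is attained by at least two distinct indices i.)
Roots: {-4, 1, 3}

Each tropical root is a break point of the lower envelope of the lines y = a_i + i · x (there are 4 lines, with slopes 0, 1, ..., 3). Only the lines that attain the minimum somewhere contribute to roots; other lines are dominated. Here the surviving (envelope) indices are i = 3, i = 2, i = 1, i = 0.
Intersections between consecutive envelope lines give the roots: for adjacent envelope indices i < j the intersection is x = (a_i − a_j) / (j − i). Reading off the sorted break points: {-4, 1, 3}.
Verification: at each break x_0, at least two indices attain the minimum of min_i(a_i + i · x_0).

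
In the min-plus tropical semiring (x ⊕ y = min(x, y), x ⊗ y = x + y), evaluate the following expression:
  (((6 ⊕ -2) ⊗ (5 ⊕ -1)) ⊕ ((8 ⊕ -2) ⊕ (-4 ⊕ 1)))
(((6 ⊕ -2) ⊗ (5 ⊕ -1)) ⊕ ((8 ⊕ -2) ⊕ (-4 ⊕ 1))) = -4

Expand innermost to outermost. Recall ⊕ takes the minimum of its arguments and ⊗ takes their sum. Working out the expression (((6 ⊕ -2) ⊗ (5 ⊕ -1)) ⊕ ((8 ⊕ -2) ⊕ (-4 ⊕ 1))) gives -4.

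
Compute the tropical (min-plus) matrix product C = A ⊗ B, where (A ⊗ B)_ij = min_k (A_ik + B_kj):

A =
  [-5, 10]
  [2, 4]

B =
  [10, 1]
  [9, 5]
A ⊗ B =
  [5, -4]
  [12, 3]

Apply the min-plus product entry-by-entry:
  C[0][0] = min over k of (A[0][0] + B[0][0] = -5 + 10 = 5, A[0][1] + B[1][0] = 10 + 9 = 19) = 5 (attained at k = 0)
  C[0][1] = min over k of (A[0][0] + B[0][1] = -5 + 1 = -4, A[0][1] + B[1][1] = 10 + 5 = 15) = -4 (attained at k = 0)
  C[1][0] = min over k of (A[1][0] + B[0][0] = 2 + 10 = 12, A[1][1] + B[1][0] = 4 + 9 = 13) = 12 (attained at k = 0)
  C[1][1] = min over k of (A[1][0] + B[0][1] = 2 + 1 = 3, A[1][1] + B[1][1] = 4 + 5 = 9) = 3 (attained at k = 0)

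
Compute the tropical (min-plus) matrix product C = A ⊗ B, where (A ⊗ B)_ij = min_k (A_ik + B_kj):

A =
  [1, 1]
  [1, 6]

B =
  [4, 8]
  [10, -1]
A ⊗ B =
  [5, 0]
  [5, 5]

Apply the min-plus product entry-by-entry:
  C[0][0] = min over k of (A[0][0] + B[0][0] = 1 + 4 = 5, A[0][1] + B[1][0] = 1 + 10 = 11) = 5 (attained at k = 0)
  C[0][1] = min over k of (A[0][0] + B[0][1] = 1 + 8 = 9, A[0][1] + B[1][1] = 1 + -1 = 0) = 0 (attained at k = 1)
  C[1][0] = min over k of (A[1][0] + B[0][0] = 1 + 4 = 5, A[1][1] + B[1][0] = 6 + 10 = 16) = 5 (attained at k = 0)
  C[1][1] = min over k of (A[1][0] + B[0][1] = 1 + 8 = 9, A[1][1] + B[1][1] = 6 + -1 = 5) = 5 (attained at k = 1)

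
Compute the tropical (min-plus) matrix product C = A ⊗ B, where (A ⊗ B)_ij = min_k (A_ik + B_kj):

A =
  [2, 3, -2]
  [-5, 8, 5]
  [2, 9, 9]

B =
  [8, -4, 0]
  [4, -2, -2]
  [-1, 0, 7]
A ⊗ B =
  [-3, -2, 1]
  [3, -9, -5]
  [8, -2, 2]

Apply the min-plus product entry-by-entry:
  C[0][0] = min over k of (A[0][0] + B[0][0] = 2 + 8 = 10, A[0][1] + B[1][0] = 3 + 4 = 7, A[0][2] + B[2][0] = -2 + -1 = -3) = -3 (attained at k = 2)
  C[0][1] = min over k of (A[0][0] + B[0][1] = 2 + -4 = -2, A[0][1] + B[1][1] = 3 + -2 = 1, A[0][2] + B[2][1] = -2 + 0 = -2) = -2 (attained at k = 0)
  C[0][2] = min over k of (A[0][0] + B[0][2] = 2 + 0 = 2, A[0][1] + B[1][2] = 3 + -2 = 1, A[0][2] + B[2][2] = -2 + 7 = 5) = 1 (attained at k = 1)
  C[1][0] = min over k of (A[1][0] + B[0][0] = -5 + 8 = 3, A[1][1] + B[1][0] = 8 + 4 = 12, A[1][2] + B[2][0] = 5 + -1 = 4) = 3 (attained at k = 0)
  C[1][1] = min over k of (A[1][0] + B[0][1] = -5 + -4 = -9, A[1][1] + B[1][1] = 8 + -2 = 6, A[1][2] + B[2][1] = 5 + 0 = 5) = -9 (attained at k = 0)
  C[1][2] = min over k of (A[1][0] + B[0][2] = -5 + 0 = -5, A[1][1] + B[1][2] = 8 + -2 = 6, A[1][2] + B[2][2] = 5 + 7 = 12) = -5 (attained at k = 0)
  C[2][0] = min over k of (A[2][0] + B[0][0] = 2 + 8 = 10, A[2][1] + B[1][0] = 9 + 4 = 13, A[2][2] + B[2][0] = 9 + -1 = 8) = 8 (attained at k = 2)
  C[2][1] = min over k of (A[2][0] + B[0][1] = 2 + -4 = -2, A[2][1] + B[1][1] = 9 + -2 = 7, A[2][2] + B[2][1] = 9 + 0 = 9) = -2 (attained at k = 0)
  C[2][2] = min over k of (A[2][0] + B[0][2] = 2 + 0 = 2, A[2][1] + B[1][2] = 9 + -2 = 7, A[2][2] + B[2][2] = 9 + 7 = 16) = 2 (attained at k = 0)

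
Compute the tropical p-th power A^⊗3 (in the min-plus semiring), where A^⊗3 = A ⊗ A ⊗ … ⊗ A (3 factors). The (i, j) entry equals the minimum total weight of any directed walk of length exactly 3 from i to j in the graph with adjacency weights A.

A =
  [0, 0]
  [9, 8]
A^⊗3 =
  [0, 0]
  [9, 9]

Each entry (A^⊗3)_ij equals the minimum over all length-3 walks i = v_0 → v_1 → … → v_3 = j of Σ_t A[v_t][v_{t+1}]. For example, for (i, j) = (0, 1) we minimise over 4 possible intermediate vertex sequences; the minimum is 0, attained along the walk 0 → 0 → 0 → 1.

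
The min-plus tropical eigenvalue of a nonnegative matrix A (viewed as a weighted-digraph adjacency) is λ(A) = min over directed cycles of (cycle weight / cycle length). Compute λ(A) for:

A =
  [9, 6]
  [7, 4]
λ(A) = 4

Enumerate directed cycles and compute their means (weight / length). Sample:
  cycle 0 → 0: weight = 9, length = 1, mean = 9/1 ≈ 9.000
  cycle 1 → 1: weight = 4, length = 1, mean = 4/1 ≈ 4.000
  cycle 0 → 1 → 0: weight = 13, length = 2, mean = 13/2 ≈ 6.500
  cycle 1 → 0 → 1: weight = 13, length = 2, mean = 13/2 ≈ 6.500
Minimum mean = 4.000, attained e.g. along the cycle 1 → 1 with weight 4 and length 1. So λ(A) = 4/1 = 4.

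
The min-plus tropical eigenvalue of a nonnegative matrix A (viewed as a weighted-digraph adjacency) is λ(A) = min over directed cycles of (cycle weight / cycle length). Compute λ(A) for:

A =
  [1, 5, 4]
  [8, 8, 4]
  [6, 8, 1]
λ(A) = 1

Enumerate directed cycles and compute their means (weight / length). Sample:
  cycle 0 → 0: weight = 1, length = 1, mean = 1/1 ≈ 1.000
  cycle 1 → 1: weight = 8, length = 1, mean = 8/1 ≈ 8.000
  cycle 2 → 2: weight = 1, length = 1, mean = 1/1 ≈ 1.000
  cycle 0 → 1 → 0: weight = 13, length = 2, mean = 13/2 ≈ 6.500
  cycle 0 → 2 → 0: weight = 10, length = 2, mean = 10/2 ≈ 5.000
  cycle 1 → 0 → 1: weight = 13, length = 2, mean = 13/2 ≈ 6.500
Minimum mean = 1.000, attained e.g. along the cycle 0 → 0 with weight 1 and length 1. So λ(A) = 1/1 = 1.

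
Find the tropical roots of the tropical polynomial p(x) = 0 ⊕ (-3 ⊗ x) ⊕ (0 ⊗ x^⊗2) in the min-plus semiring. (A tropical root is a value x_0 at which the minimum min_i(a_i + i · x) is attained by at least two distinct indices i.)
Roots: {-3, 3}

Each tropical root is a break point of the lower envelope of the lines y = a_i + i · x (there are 3 lines, with slopes 0, 1, ..., 2). Only the lines that attain the minimum somewhere contribute to roots; other lines are dominated. Here the surviving (envelope) indices are i = 2, i = 1, i = 0.
Intersections between consecutive envelope lines give the roots: for adjacent envelope indices i < j the intersection is x = (a_i − a_j) / (j − i). Reading off the sorted break points: {-3, 3}.
Verification: at each break x_0, at least two indices attain the minimum of min_i(a_i + i · x_0).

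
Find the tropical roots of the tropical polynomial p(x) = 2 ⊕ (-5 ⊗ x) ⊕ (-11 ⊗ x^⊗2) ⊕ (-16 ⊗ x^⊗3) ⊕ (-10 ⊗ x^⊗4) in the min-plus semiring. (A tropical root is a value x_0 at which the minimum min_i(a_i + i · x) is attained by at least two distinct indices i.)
Roots: {-6, 5, 6, 7}

Each tropical root is a break point of the lower envelope of the lines y = a_i + i · x (there are 5 lines, with slopes 0, 1, ..., 4). Only the lines that attain the minimum somewhere contribute to roots; other lines are dominated. Here the surviving (envelope) indices are i = 4, i = 3, i = 2, i = 1, i = 0.
Intersections between consecutive envelope lines give the roots: for adjacent envelope indices i < j the intersection is x = (a_i − a_j) / (j − i). Reading off the sorted break points: {-6, 5, 6, 7}.
Verification: at each break x_0, at least two indices attain the minimum of min_i(a_i + i · x_0).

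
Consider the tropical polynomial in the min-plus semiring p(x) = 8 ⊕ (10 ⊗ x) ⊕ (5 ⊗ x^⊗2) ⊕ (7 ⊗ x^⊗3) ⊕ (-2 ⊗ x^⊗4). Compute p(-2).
p(-2) = -10

A tropical monomial a ⊗ x^⊗i evaluates to a + i · x. Evaluating each term at x = -2:
  Term 0 contributes 8 + 0 · -2 = 8
  Term 1 contributes 10 + 1 · -2 = 8
  Term 2 contributes 5 + 2 · -2 = 1
  Term 3 contributes 7 + 3 · -2 = 1
  Term 4 contributes -2 + 4 · -2 = -10
p(-2) = ⊕ of these = min[8, 8, 1, 1, -10] = -10.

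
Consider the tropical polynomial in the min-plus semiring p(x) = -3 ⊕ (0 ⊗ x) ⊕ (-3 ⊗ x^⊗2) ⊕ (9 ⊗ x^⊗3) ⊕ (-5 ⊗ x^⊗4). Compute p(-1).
p(-1) = -9

A tropical monomial a ⊗ x^⊗i evaluates to a + i · x. Evaluating each term at x = -1:
  Term 0 contributes -3 + 0 · -1 = -3
  Term 1 contributes 0 + 1 · -1 = -1
  Term 2 contributes -3 + 2 · -1 = -5
  Term 3 contributes 9 + 3 · -1 = 6
  Term 4 contributes -5 + 4 · -1 = -9
p(-1) = ⊕ of these = min[-3, -1, -5, 6, -9] = -9.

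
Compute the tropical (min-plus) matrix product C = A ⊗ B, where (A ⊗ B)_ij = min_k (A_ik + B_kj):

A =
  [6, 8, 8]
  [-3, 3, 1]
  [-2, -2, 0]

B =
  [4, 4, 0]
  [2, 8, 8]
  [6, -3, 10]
A ⊗ B =
  [10, 5, 6]
  [1, -2, -3]
  [0, -3, -2]

Apply the min-plus product entry-by-entry:
  C[0][0] = min over k of (A[0][0] + B[0][0] = 6 + 4 = 10, A[0][1] + B[1][0] = 8 + 2 = 10, A[0][2] + B[2][0] = 8 + 6 = 14) = 10 (attained at k = 0)
  C[0][1] = min over k of (A[0][0] + B[0][1] = 6 + 4 = 10, A[0][1] + B[1][1] = 8 + 8 = 16, A[0][2] + B[2][1] = 8 + -3 = 5) = 5 (attained at k = 2)
  C[0][2] = min over k of (A[0][0] + B[0][2] = 6 + 0 = 6, A[0][1] + B[1][2] = 8 + 8 = 16, A[0][2] + B[2][2] = 8 + 10 = 18) = 6 (attained at k = 0)
  C[1][0] = min over k of (A[1][0] + B[0][0] = -3 + 4 = 1, A[1][1] + B[1][0] = 3 + 2 = 5, A[1][2] + B[2][0] = 1 + 6 = 7) = 1 (attained at k = 0)
  C[1][1] = min over k of (A[1][0] + B[0][1] = -3 + 4 = 1, A[1][1] + B[1][1] = 3 + 8 = 11, A[1][2] + B[2][1] = 1 + -3 = -2) = -2 (attained at k = 2)
  C[1][2] = min over k of (A[1][0] + B[0][2] = -3 + 0 = -3, A[1][1] + B[1][2] = 3 + 8 = 11, A[1][2] + B[2][2] = 1 + 10 = 11) = -3 (attained at k = 0)
  C[2][0] = min over k of (A[2][0] + B[0][0] = -2 + 4 = 2, A[2][1] + B[1][0] = -2 + 2 = 0, A[2][2] + B[2][0] = 0 + 6 = 6) = 0 (attained at k = 1)
  C[2][1] = min over k of (A[2][0] + B[0][1] = -2 + 4 = 2, A[2][1] + B[1][1] = -2 + 8 = 6, A[2][2] + B[2][1] = 0 + -3 = -3) = -3 (attained at k = 2)
  C[2][2] = min over k of (A[2][0] + B[0][2] = -2 + 0 = -2, A[2][1] + B[1][2] = -2 + 8 = 6, A[2][2] + B[2][2] = 0 + 10 = 10) = -2 (attained at k = 0)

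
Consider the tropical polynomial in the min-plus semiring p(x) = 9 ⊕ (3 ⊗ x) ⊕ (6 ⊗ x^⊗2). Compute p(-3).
p(-3) = 0

A tropical monomial a ⊗ x^⊗i evaluates to a + i · x. Evaluating each term at x = -3:
  Term 0 contributes 9 + 0 · -3 = 9
  Term 1 contributes 3 + 1 · -3 = 0
  Term 2 contributes 6 + 2 · -3 = 0
p(-3) = ⊕ of these = min[9, 0, 0] = 0.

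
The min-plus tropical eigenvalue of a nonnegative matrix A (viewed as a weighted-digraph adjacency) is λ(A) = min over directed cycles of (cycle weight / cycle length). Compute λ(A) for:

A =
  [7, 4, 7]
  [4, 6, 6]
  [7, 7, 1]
λ(A) = 1

Enumerate directed cycles and compute their means (weight / length). Sample:
  cycle 0 → 0: weight = 7, length = 1, mean = 7/1 ≈ 7.000
  cycle 1 → 1: weight = 6, length = 1, mean = 6/1 ≈ 6.000
  cycle 2 → 2: weight = 1, length = 1, mean = 1/1 ≈ 1.000
  cycle 0 → 1 → 0: weight = 8, length = 2, mean = 8/2 ≈ 4.000
  cycle 0 → 2 → 0: weight = 14, length = 2, mean = 14/2 ≈ 7.000
  cycle 1 → 0 → 1: weight = 8, length = 2, mean = 8/2 ≈ 4.000
Minimum mean = 1.000, attained e.g. along the cycle 2 → 2 with weight 1 and length 1. So λ(A) = 1/1 = 1.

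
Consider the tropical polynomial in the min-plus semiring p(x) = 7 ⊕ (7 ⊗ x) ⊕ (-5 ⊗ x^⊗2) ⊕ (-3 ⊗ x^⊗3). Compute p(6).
p(6) = 7

A tropical monomial a ⊗ x^⊗i evaluates to a + i · x. Evaluating each term at x = 6:
  Term 0 contributes 7 + 0 · 6 = 7
  Term 1 contributes 7 + 1 · 6 = 13
  Term 2 contributes -5 + 2 · 6 = 7
  Term 3 contributes -3 + 3 · 6 = 15
p(6) = ⊕ of these = min[7, 13, 7, 15] = 7.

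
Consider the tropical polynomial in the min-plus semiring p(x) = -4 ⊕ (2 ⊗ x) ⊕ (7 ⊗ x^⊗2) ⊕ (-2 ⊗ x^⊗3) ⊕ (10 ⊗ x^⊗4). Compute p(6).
p(6) = -4

A tropical monomial a ⊗ x^⊗i evaluates to a + i · x. Evaluating each term at x = 6:
  Term 0 contributes -4 + 0 · 6 = -4
  Term 1 contributes 2 + 1 · 6 = 8
  Term 2 contributes 7 + 2 · 6 = 19
  Term 3 contributes -2 + 3 · 6 = 16
  Term 4 contributes 10 + 4 · 6 = 34
p(6) = ⊕ of these = min[-4, 8, 19, 16, 34] = -4.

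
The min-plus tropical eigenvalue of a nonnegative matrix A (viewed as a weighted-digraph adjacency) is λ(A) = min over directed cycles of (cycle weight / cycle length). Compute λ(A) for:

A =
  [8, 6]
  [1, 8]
λ(A) = 7/2

Enumerate directed cycles and compute their means (weight / length). Sample:
  cycle 0 → 0: weight = 8, length = 1, mean = 8/1 ≈ 8.000
  cycle 1 → 1: weight = 8, length = 1, mean = 8/1 ≈ 8.000
  cycle 0 → 1 → 0: weight = 7, length = 2, mean = 7/2 ≈ 3.500
  cycle 1 → 0 → 1: weight = 7, length = 2, mean = 7/2 ≈ 3.500
Minimum mean = 3.500, attained e.g. along the cycle 0 → 1 → 0 with weight 7 and length 2. So λ(A) = 7/2 = 7/2.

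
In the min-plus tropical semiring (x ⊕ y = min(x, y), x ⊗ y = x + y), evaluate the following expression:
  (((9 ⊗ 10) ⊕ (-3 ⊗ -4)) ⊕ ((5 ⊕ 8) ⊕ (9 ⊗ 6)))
(((9 ⊗ 10) ⊕ (-3 ⊗ -4)) ⊕ ((5 ⊕ 8) ⊕ (9 ⊗ 6))) = -7

Expand innermost to outermost. Recall ⊕ takes the minimum of its arguments and ⊗ takes their sum. Working out the expression (((9 ⊗ 10) ⊕ (-3 ⊗ -4)) ⊕ ((5 ⊕ 8) ⊕ (9 ⊗ 6))) gives -7.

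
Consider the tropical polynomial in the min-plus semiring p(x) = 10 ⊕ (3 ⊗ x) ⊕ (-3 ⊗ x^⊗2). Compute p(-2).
p(-2) = -7

A tropical monomial a ⊗ x^⊗i evaluates to a + i · x. Evaluating each term at x = -2:
  Term 0 contributes 10 + 0 · -2 = 10
  Term 1 contributes 3 + 1 · -2 = 1
  Term 2 contributes -3 + 2 · -2 = -7
p(-2) = ⊕ of these = min[10, 1, -7] = -7.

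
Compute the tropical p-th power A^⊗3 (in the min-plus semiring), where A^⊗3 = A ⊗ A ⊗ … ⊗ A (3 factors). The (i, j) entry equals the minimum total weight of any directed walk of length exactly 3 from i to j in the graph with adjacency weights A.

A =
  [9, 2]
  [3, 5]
A^⊗3 =
  [10, 7]
  [8, 10]

Each entry (A^⊗3)_ij equals the minimum over all length-3 walks i = v_0 → v_1 → … → v_3 = j of Σ_t A[v_t][v_{t+1}]. For example, for (i, j) = (0, 1) we minimise over 4 possible intermediate vertex sequences; the minimum is 7, attained along the walk 0 → 1 → 0 → 1.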